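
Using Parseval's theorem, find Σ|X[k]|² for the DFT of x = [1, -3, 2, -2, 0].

Parseval: Σ|x[n]|² = (1/N)Σ|X[k]|², so Σ|X[k]|² = N·Σ|x[n]|² = 5·18.0000

Σ|X[k]|² = N·Σ|x[n]|² = 5·18.0000 = 90.0000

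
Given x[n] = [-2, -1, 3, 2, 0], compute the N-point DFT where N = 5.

X[k] = Σ(n=0 to 4) x[n] · ω_5^(nk)
where ω_5 = e^(-2πi/5)

Computing each X[k]:
X[0] = 2
X[1] = -6.3541+0.3633i
X[2] = 0.3541+1.5388i
X[3] = 0.3541-1.5388i
X[4] = -6.3541-0.3633i

X = [2, -6.3541+0.3633i, 0.3541+1.5388i, 0.3541-1.5388i, -6.3541-0.3633i]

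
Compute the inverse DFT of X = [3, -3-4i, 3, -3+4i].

x[n] = (1/4) Σ(k=0 to 3) X[k] · e^(2πikn/4)

Computing each x[n]:
x[0] = 0
x[1] = 2
x[2] = 3
x[3] = -2

x = [0, 2, 3, -2]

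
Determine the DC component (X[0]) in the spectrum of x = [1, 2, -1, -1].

X[0] = Σ(n=0 to 3) x[n] · ω_4^0 = Σ x[n]
= (1) + (2) + (-1) + (-1)

X[0] = 1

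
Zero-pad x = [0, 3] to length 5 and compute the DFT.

Original 2-point DFT: [3, -3]
Zero-padded 5-point DFT provides frequency interpolation.

DFT_5([x, 0, ...]) = [3, 0.9271-2.8532i, -2.4271-1.7634i, -2.4271+1.7634i, 0.9271+2.8532i]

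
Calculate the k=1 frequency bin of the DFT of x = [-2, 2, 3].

X[1] = Σ(n=0 to 2) x[n] · ω_3^(1n) where ω_3 = e^(-2πi/3)
= (-2)·ω_3^0 + (2)·ω_3^1 + (3)·ω_3^2

X[1] = -4.5000+0.8660i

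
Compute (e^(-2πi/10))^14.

Since ω_10^10 = 1, powers reduce modulo 10.
14 mod 10 = 4
So ω_10^14 = ω_10^4 = e^(-2πi·4/10)

ω_10^14 = ω_10^4 = -0.8090-0.5878i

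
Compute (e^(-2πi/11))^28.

Since ω_11^11 = 1, powers reduce modulo 11.
28 mod 11 = 6
So ω_11^28 = ω_11^6 = e^(-2πi·6/11)

ω_11^28 = ω_11^6 = -0.9595+0.2817i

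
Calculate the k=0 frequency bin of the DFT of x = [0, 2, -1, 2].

X[0] = Σ(n=0 to 3) x[n] · ω_4^0 = Σ x[n]
= (0) + (2) + (-1) + (2)

X[0] = 3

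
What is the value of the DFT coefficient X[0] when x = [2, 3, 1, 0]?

X[0] = Σ(n=0 to 3) x[n] · ω_4^0 = Σ x[n]
= (2) + (3) + (1) + (0)

X[0] = 6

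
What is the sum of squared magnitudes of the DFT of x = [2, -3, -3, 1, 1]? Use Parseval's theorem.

Parseval: Σ|x[n]|² = (1/N)Σ|X[k]|², so Σ|X[k]|² = N·Σ|x[n]|² = 5·24.0000

Σ|X[k]|² = N·Σ|x[n]|² = 5·24.0000 = 120.0000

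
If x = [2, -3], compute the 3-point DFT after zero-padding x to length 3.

Original 2-point DFT: [-1, 5]
Zero-padded 3-point DFT provides frequency interpolation.

DFT_3([x, 0, ...]) = [-1, 3.5000+2.5981i, 3.5000-2.5981i]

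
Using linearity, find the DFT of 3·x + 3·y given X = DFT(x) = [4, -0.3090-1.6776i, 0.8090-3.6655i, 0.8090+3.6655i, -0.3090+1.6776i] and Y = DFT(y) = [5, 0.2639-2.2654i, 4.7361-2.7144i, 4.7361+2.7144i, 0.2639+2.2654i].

By linearity: DFT(3x + 3y) = 3·DFT(x) + 3·DFT(y)
= 3·[4, -0.3090-1.6776i, 0.8090-3.6655i, 0.8090+3.6655i, -0.3090+1.6776i] + 3·[5, 0.2639-2.2654i, 4.7361-2.7144i, 4.7361+2.7144i, 0.2639+2.2654i]

Computing element-wise:
Z[0] = 3·(4) + 3·(5) = 27
Z[1] = 3·(-0.3090-1.6776i) + 3·(0.2639-2.2654i) = -0.1353-11.8290i
Z[2] = 3·(0.8090-3.6655i) + 3·(4.7361-2.7144i) = 16.6353-19.1397i
Z[3] = 3·(0.8090+3.6655i) + 3·(4.7361+2.7144i) = 16.6353+19.1397i
Z[4] = 3·(-0.3090+1.6776i) + 3·(0.2639+2.2654i) = -0.1353+11.8290i

DFT(3x + 3y) = 3·X + 3·Y = [27, -0.1353-11.8290i, 16.6353-19.1397i, 16.6353+19.1397i, -0.1353+11.8290i]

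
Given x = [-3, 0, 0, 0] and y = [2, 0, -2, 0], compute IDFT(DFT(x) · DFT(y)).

(x ⊛ y)[n] = Σ(m=0 to 3) x[m] · y[(n-m) mod 4]

Computing each output sample:
(x ⊛ y)[0] = -6
(x ⊛ y)[1] = 0
(x ⊛ y)[2] = 6
(x ⊛ y)[3] = 0

x ⊛ y = [-6, 0, 6, 0]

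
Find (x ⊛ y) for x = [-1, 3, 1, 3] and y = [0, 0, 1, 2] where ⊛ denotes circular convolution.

(x ⊛ y)[n] = Σ(m=0 to 3) x[m] · y[(n-m) mod 4]

Computing each output sample:
(x ⊛ y)[0] = 7
(x ⊛ y)[1] = 5
(x ⊛ y)[2] = 5
(x ⊛ y)[3] = 1

x ⊛ y = [7, 5, 5, 1]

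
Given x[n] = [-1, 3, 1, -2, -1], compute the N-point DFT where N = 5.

X[k] = Σ(n=0 to 4) x[n] · ω_5^(nk)
where ω_5 = e^(-2πi/5)

Computing each X[k]:
X[0] = 0
X[1] = 0.4271-5.5676i
X[2] = -2.9271+0.5020i
X[3] = -2.9271-0.5020i
X[4] = 0.4271+5.5676i

X = [0, 0.4271-5.5676i, -2.9271+0.5020i, -2.9271-0.5020i, 0.4271+5.5676i]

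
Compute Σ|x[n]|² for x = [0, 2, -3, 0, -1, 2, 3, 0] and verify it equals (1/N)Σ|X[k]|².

Time domain:
Σ|x[n]|² = |0|² + |2|² + |-3|² + |0|² + |-1|² + |2|² + |3|² + |0|² = 27.0000

Frequency domain:
(1/8)Σ|X[k]|² = (1/8)(|3|² + |1+6i|² + |-1-4i|² + |1-6i|² + |-5|² + |1+6i|² + |-1+4i|² + |1-6i|²) = (1/8)·216.0000 = 27.0000

Both sides agree, confirming Parseval's theorem.

Σ|x[n]|² = (1/N)Σ|X[k]|² = 27.0000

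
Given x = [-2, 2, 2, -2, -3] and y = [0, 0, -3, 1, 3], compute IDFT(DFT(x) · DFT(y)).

(x ⊛ y)[n] = Σ(m=0 to 4) x[m] · y[(n-m) mod 5]

Computing each output sample:
(x ⊛ y)[0] = 14
(x ⊛ y)[1] = 13
(x ⊛ y)[2] = -3
(x ⊛ y)[3] = -17
(x ⊛ y)[4] = -10

x ⊛ y = [14, 13, -3, -17, -10]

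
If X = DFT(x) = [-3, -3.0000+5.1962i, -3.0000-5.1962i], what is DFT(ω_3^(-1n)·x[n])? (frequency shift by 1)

Modulation property: DFT(ω_3^(-1n)·x[n]) = X[(k-1) mod 3], so circularly shift X by 1 positions.

X[k-1] = [-3.0000-5.1962i, -3, -3.0000+5.1962i]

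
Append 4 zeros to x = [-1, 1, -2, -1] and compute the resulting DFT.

Original 4-point DFT: [-3, 1-2i, -3, 1+2i]
Zero-padded 8-point DFT provides frequency interpolation.

DFT_8([x, 0, ...]) = [-3, 0.4142+2.0000i, 1-2i, -2.4142-2.0000i, -3, -2.4142+2.0000i, 1+2i, 0.4142-2.0000i]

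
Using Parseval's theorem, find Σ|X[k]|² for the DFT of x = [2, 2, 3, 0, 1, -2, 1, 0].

Parseval: Σ|x[n]|² = (1/N)Σ|X[k]|², so Σ|X[k]|² = N·Σ|x[n]|² = 8·23.0000

Σ|X[k]|² = N·Σ|x[n]|² = 8·23.0000 = 184.0000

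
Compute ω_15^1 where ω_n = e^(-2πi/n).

ω_15^1 = e^(-2πi·1/15)
= cos(-2π·1/15) + i·sin(-2π·1/15)
= cos(-2π/15) + i·sin(-2π/15)

ω_15^1 = cos(-2π/15) + i·sin(-2π/15) = 0.9135-0.4067i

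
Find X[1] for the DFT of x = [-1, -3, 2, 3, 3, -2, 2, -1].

X[1] = Σ(n=0 to 7) x[n] · ω_8^(1n) where ω_8 = e^(-2πi/8)
= (-1)·ω_8^0 + (-3)·ω_8^1 + (2)·ω_8^2 + (3)·ω_8^3 + (3)·ω_8^4 + (-2)·ω_8^5 + (2)·ω_8^6 + (-1)·ω_8^7

X[1] = -7.5355-2.1213i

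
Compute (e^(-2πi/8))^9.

Since ω_8^8 = 1, powers reduce modulo 8.
9 mod 8 = 1
So ω_8^9 = ω_8^1 = e^(-2πi·1/8)

ω_8^9 = ω_8^1 = 0.7071-0.7071i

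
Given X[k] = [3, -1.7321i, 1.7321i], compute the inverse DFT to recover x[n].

x[n] = (1/3) Σ(k=0 to 2) X[k] · e^(2πikn/3)

Computing each x[n]:
x[0] = 1
x[1] = 2
x[2] = 0

x = [1, 2, 0]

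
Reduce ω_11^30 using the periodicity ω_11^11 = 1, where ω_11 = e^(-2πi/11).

Since ω_11^11 = 1, powers reduce modulo 11.
30 mod 11 = 8
So ω_11^30 = ω_11^8 = e^(-2πi·8/11)

ω_11^30 = ω_11^8 = -0.1423+0.9898i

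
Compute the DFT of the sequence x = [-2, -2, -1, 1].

X[k] = Σ(n=0 to 3) x[n] · ω_4^(nk)
where ω_4 = e^(-2πi/4)

Computing each X[k]:
X[0] = -4
X[1] = -1+3i
X[2] = -2
X[3] = -1-3i

X = [-4, -1+3i, -2, -1-3i]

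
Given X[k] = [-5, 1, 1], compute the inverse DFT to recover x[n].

x[n] = (1/3) Σ(k=0 to 2) X[k] · e^(2πikn/3)

Computing each x[n]:
x[0] = -1
x[1] = -2
x[2] = -2

x = [-1, -2, -2]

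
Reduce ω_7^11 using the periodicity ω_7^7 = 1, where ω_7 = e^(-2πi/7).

Since ω_7^7 = 1, powers reduce modulo 7.
11 mod 7 = 4
So ω_7^11 = ω_7^4 = e^(-2πi·4/7)

ω_7^11 = ω_7^4 = -0.9010+0.4339i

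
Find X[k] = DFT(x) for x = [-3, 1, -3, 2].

X[k] = Σ(n=0 to 3) x[n] · ω_4^(nk)
where ω_4 = e^(-2πi/4)

Computing each X[k]:
X[0] = -3
X[1] = 1i
X[2] = -9
X[3] = -1i

X = [-3, 1i, -9, -1i]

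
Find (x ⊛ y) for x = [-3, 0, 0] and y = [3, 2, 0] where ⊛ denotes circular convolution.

(x ⊛ y)[n] = Σ(m=0 to 2) x[m] · y[(n-m) mod 3]

Computing each output sample:
(x ⊛ y)[0] = -9
(x ⊛ y)[1] = -6
(x ⊛ y)[2] = 0

x ⊛ y = [-9, -6, 0]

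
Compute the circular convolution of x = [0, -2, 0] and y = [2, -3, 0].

(x ⊛ y)[n] = Σ(m=0 to 2) x[m] · y[(n-m) mod 3]

Computing each output sample:
(x ⊛ y)[0] = 0
(x ⊛ y)[1] = -4
(x ⊛ y)[2] = 6

x ⊛ y = [0, -4, 6]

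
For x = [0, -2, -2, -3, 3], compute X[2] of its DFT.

X[2] = Σ(n=0 to 4) x[n] · ω_5^(2n) where ω_5 = e^(-2πi/5)
= (0)·ω_5^0 + (-2)·ω_5^2 + (-2)·ω_5^4 + (-3)·ω_5^6 + (3)·ω_5^8

X[2] = -2.3541+3.8900i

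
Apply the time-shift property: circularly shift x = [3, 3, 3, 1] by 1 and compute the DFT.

Time shift by 1: X_shifted[k] = ω_4^(1k) · X[k]
Shifted x = [1, 3, 3, 3]

DFT(x[n-1]) = [10, -2, -2, -2]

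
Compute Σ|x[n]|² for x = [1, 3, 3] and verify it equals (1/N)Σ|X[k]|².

Time domain:
Σ|x[n]|² = |1|² + |3|² + |3|² = 19.0000

Frequency domain:
(1/3)Σ|X[k]|² = (1/3)(|7|² + |-2|² + |-2|²) = (1/3)·57.0000 = 19.0000

Both sides agree, confirming Parseval's theorem.

Σ|x[n]|² = (1/N)Σ|X[k]|² = 19.0000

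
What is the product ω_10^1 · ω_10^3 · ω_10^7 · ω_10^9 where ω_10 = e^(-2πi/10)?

The primitive 10th roots of unity are ω_10^k for k coprime to 10: k ∈ {1, 3, 7, 9}
Their product equals the constant term of the cyclotomic polynomial Φ_10(x) up to sign.
For n ≥ 3, the product of all primitive nth roots of unity is 1. (For n=1 it is 1; for n=2 it is -1.)

1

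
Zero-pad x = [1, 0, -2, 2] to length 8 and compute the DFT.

Original 4-point DFT: [1, 3+2i, -3, 3-2i]
Zero-padded 8-point DFT provides frequency interpolation.

DFT_8([x, 0, ...]) = [1, -0.4142+0.5858i, 3+2i, 2.4142-3.4142i, -3, 2.4142+3.4142i, 3-2i, -0.4142-0.5858i]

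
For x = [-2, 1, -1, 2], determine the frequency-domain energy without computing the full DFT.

Parseval: Σ|x[n]|² = (1/N)Σ|X[k]|², so Σ|X[k]|² = N·Σ|x[n]|² = 4·10.0000

Σ|X[k]|² = N·Σ|x[n]|² = 4·10.0000 = 40.0000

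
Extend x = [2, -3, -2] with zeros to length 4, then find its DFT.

Original 3-point DFT: [-3, 4.5000+0.8660i, 4.5000-0.8660i]
Zero-padded 4-point DFT provides frequency interpolation.

DFT_4([x, 0, ...]) = [-3, 4+3i, 3, 4-3i]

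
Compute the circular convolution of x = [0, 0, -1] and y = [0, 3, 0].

(x ⊛ y)[n] = Σ(m=0 to 2) x[m] · y[(n-m) mod 3]

Computing each output sample:
(x ⊛ y)[0] = -3
(x ⊛ y)[1] = 0
(x ⊛ y)[2] = 0

x ⊛ y = [-3, 0, 0]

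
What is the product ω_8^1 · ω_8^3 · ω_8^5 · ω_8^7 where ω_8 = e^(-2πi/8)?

The primitive 8th roots of unity are ω_8^k for k coprime to 8: k ∈ {1, 3, 5, 7}
Their product equals the constant term of the cyclotomic polynomial Φ_8(x) up to sign.
For n ≥ 3, the product of all primitive nth roots of unity is 1. (For n=1 it is 1; for n=2 it is -1.)

1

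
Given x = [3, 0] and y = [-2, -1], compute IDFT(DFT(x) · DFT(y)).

(x ⊛ y)[n] = Σ(m=0 to 1) x[m] · y[(n-m) mod 2]

Computing each output sample:
(x ⊛ y)[0] = -6
(x ⊛ y)[1] = -3

x ⊛ y = [-6, -3]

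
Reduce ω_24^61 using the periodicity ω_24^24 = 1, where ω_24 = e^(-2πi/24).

Since ω_24^24 = 1, powers reduce modulo 24.
61 mod 24 = 13
So ω_24^61 = ω_24^13 = e^(-2πi·13/24)

ω_24^61 = ω_24^13 = -0.9659+0.2588i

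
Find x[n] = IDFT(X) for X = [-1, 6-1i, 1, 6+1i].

x[n] = (1/4) Σ(k=0 to 3) X[k] · e^(2πikn/4)

Computing each x[n]:
x[0] = 3
x[1] = 0
x[2] = -3
x[3] = -1

x = [3, 0, -3, -1]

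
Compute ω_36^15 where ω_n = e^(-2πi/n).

ω_36^15 = e^(-2πi·15/36)
= cos(-2π·15/36) + i·sin(-2π·15/36)
= cos(-30π/36) + i·sin(-30π/36)

ω_36^15 = cos(-30π/36) + i·sin(-30π/36) = -0.8660-0.5000i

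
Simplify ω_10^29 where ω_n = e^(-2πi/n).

Since ω_10^10 = 1, powers reduce modulo 10.
29 mod 10 = 9
So ω_10^29 = ω_10^9 = e^(-2πi·9/10)

ω_10^29 = ω_10^9 = 0.8090+0.5878i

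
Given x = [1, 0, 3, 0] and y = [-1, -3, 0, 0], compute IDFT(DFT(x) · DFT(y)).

(x ⊛ y)[n] = Σ(m=0 to 3) x[m] · y[(n-m) mod 4]

Computing each output sample:
(x ⊛ y)[0] = -1
(x ⊛ y)[1] = -3
(x ⊛ y)[2] = -3
(x ⊛ y)[3] = -9

x ⊛ y = [-1, -3, -3, -9]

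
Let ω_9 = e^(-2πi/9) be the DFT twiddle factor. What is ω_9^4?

ω_9^4 = e^(-2πi·4/9)
= cos(-2π·4/9) + i·sin(-2π·4/9)
= cos(-8π/9) + i·sin(-8π/9)

ω_9^4 = cos(-8π/9) + i·sin(-8π/9) = -0.9397-0.3420i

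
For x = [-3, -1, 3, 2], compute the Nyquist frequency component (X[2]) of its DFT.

X[2] = Σ(n=0 to 3) x[n] · ω_4^(2n) where ω_4 = e^(-2πi/4)
= (-3)·ω_4^0 + (-1)·ω_4^2 + (3)·ω_4^4 + (2)·ω_4^6

X[2] = -1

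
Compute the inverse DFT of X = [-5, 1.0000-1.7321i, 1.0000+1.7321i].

x[n] = (1/3) Σ(k=0 to 2) X[k] · e^(2πikn/3)

Computing each x[n]:
x[0] = -1
x[1] = -1
x[2] = -3

x = [-1, -1, -3]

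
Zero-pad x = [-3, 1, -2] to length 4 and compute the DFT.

Original 3-point DFT: [-4, -2.5000-2.5981i, -2.5000+2.5981i]
Zero-padded 4-point DFT provides frequency interpolation.

DFT_4([x, 0, ...]) = [-4, -1-1i, -6, -1+1i]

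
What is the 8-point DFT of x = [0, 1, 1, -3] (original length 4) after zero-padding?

Original 4-point DFT: [-1, -1-4i, 3, -1+4i]
Zero-padded 8-point DFT provides frequency interpolation.

DFT_8([x, 0, ...]) = [-1, 2.8284+0.4142i, -1-4i, -2.8284+2.4142i, 3, -2.8284-2.4142i, -1+4i, 2.8284-0.4142i]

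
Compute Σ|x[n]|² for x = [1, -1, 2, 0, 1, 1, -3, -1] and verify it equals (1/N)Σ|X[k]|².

Time domain:
Σ|x[n]|² = |1|² + |-1|² + |2|² + |0|² + |1|² + |1|² + |-3|² + |-1|² = 18.0000

Frequency domain:
(1/8)Σ|X[k]|² = (1/8)(|0|² + |-2.1213-4.2929i|² + |3-1i|² + |2.1213+5.7071i|² + |2|² + |2.1213-5.7071i|² + |3+1i|² + |-2.1213+4.2929i|²) = (1/8)·144.0000 = 18.0000

Both sides agree, confirming Parseval's theorem.

Σ|x[n]|² = (1/N)Σ|X[k]|² = 18.0000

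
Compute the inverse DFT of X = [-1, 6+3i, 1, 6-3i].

x[n] = (1/4) Σ(k=0 to 3) X[k] · e^(2πikn/4)

Computing each x[n]:
x[0] = 3
x[1] = -2
x[2] = -3
x[3] = 1

x = [3, -2, -3, 1]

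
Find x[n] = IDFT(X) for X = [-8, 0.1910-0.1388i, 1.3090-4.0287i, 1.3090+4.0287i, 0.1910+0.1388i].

x[n] = (1/5) Σ(k=0 to 4) X[k] · e^(2πikn/5)

Computing each x[n]:
x[0] = -1
x[1] = -1
x[2] = -3
x[3] = 0
x[4] = -3

x = [-1, -1, -3, 0, -3]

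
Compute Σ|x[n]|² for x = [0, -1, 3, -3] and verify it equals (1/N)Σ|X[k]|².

Time domain:
Σ|x[n]|² = |0|² + |-1|² + |3|² + |-3|² = 19.0000

Frequency domain:
(1/4)Σ|X[k]|² = (1/4)(|-1|² + |-3-2i|² + |7|² + |-3+2i|²) = (1/4)·76.0000 = 19.0000

Both sides agree, confirming Parseval's theorem.

Σ|x[n]|² = (1/N)Σ|X[k]|² = 19.0000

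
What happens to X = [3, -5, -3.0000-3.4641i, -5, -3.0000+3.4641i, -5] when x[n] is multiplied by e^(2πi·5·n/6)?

Modulation property: DFT(ω_6^(-5n)·x[n]) = X[(k-5) mod 6], so circularly shift X by 5 positions.

X[k-5] = [-5, -3.0000-3.4641i, -5, -3.0000+3.4641i, -5, 3]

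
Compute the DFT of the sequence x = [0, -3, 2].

X[k] = Σ(n=0 to 2) x[n] · ω_3^(nk)
where ω_3 = e^(-2πi/3)

Computing each X[k]:
X[0] = -1
X[1] = 0.5000+4.3301i
X[2] = 0.5000-4.3301i

X = [-1, 0.5000+4.3301i, 0.5000-4.3301i]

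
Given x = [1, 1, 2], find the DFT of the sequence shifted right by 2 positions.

Time shift by 2: X_shifted[k] = ω_3^(2k) · X[k]
Shifted x = [1, 2, 1]

DFT(x[n-2]) = [4, -0.5000-0.8660i, -0.5000+0.8660i]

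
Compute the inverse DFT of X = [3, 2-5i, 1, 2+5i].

x[n] = (1/4) Σ(k=0 to 3) X[k] · e^(2πikn/4)

Computing each x[n]:
x[0] = 2
x[1] = 3
x[2] = 0
x[3] = -2

x = [2, 3, 0, -2]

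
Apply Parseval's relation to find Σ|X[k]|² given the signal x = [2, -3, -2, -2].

Parseval: Σ|x[n]|² = (1/N)Σ|X[k]|², so Σ|X[k]|² = N·Σ|x[n]|² = 4·21.0000

Σ|X[k]|² = N·Σ|x[n]|² = 4·21.0000 = 84.0000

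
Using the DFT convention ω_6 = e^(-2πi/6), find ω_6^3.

ω_6^3 = e^(-2πi·3/6)
= cos(-2π·3/6) + i·sin(-2π·3/6)
= cos(-6π/6) + i·sin(-6π/6)

ω_6^3 = cos(-6π/6) + i·sin(-6π/6) = -1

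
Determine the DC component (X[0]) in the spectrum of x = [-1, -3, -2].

X[0] = Σ(n=0 to 2) x[n] · ω_3^0 = Σ x[n]
= (-1) + (-3) + (-2)

X[0] = -6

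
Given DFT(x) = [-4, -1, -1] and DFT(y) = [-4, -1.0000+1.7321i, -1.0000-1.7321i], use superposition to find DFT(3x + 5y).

By linearity: DFT(3x + 5y) = 3·DFT(x) + 5·DFT(y)
= 3·[-4, -1, -1] + 5·[-4, -1.0000+1.7321i, -1.0000-1.7321i]

Computing element-wise:
Z[0] = 3·(-4) + 5·(-4) = -32
Z[1] = 3·(-1) + 5·(-1.0000+1.7321i) = -8.0000+8.6605i
Z[2] = 3·(-1) + 5·(-1.0000-1.7321i) = -8.0000-8.6605i

DFT(3x + 5y) = 3·X + 5·Y = [-32, -8.0000+8.6605i, -8.0000-8.6605i]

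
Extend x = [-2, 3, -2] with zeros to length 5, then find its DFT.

Original 3-point DFT: [-1, -2.5000-4.3301i, -2.5000+4.3301i]
Zero-padded 5-point DFT provides frequency interpolation.

DFT_5([x, 0, ...]) = [-1, 0.5451-1.6776i, -5.0451-3.6655i, -5.0451+3.6655i, 0.5451+1.6776i]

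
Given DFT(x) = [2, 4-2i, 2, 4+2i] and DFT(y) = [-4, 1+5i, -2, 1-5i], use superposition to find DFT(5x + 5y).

By linearity: DFT(5x + 5y) = 5·DFT(x) + 5·DFT(y)
= 5·[2, 4-2i, 2, 4+2i] + 5·[-4, 1+5i, -2, 1-5i]

Computing element-wise:
Z[0] = 5·(2) + 5·(-4) = -10
Z[1] = 5·(4-2i) + 5·(1+5i) = 25+15i
Z[2] = 5·(2) + 5·(-2) = 0
Z[3] = 5·(4+2i) + 5·(1-5i) = 25-15i

DFT(5x + 5y) = 5·X + 5·Y = [-10, 25+15i, 0, 25-15i]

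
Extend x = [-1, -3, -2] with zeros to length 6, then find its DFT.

Original 3-point DFT: [-6, 1.5000+0.8660i, 1.5000-0.8660i]
Zero-padded 6-point DFT provides frequency interpolation.

DFT_6([x, 0, ...]) = [-6, -1.5000+4.3301i, 1.5000+0.8660i, 0, 1.5000-0.8660i, -1.5000-4.3301i]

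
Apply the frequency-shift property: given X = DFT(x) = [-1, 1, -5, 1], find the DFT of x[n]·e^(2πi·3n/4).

Modulation property: DFT(ω_4^(-3n)·x[n]) = X[(k-3) mod 4], so circularly shift X by 3 positions.

X[k-3] = [1, -5, 1, -1]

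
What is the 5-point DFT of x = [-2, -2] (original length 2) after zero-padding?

Original 2-point DFT: [-4, 0]
Zero-padded 5-point DFT provides frequency interpolation.

DFT_5([x, 0, ...]) = [-4, -2.6180+1.9021i, -0.3820+1.1756i, -0.3820-1.1756i, -2.6180-1.9021i]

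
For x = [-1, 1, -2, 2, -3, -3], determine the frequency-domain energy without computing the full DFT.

Parseval: Σ|x[n]|² = (1/N)Σ|X[k]|², so Σ|X[k]|² = N·Σ|x[n]|² = 6·28.0000

Σ|X[k]|² = N·Σ|x[n]|² = 6·28.0000 = 168.0000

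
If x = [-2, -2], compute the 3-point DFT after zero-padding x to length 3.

Original 2-point DFT: [-4, 0]
Zero-padded 3-point DFT provides frequency interpolation.

DFT_3([x, 0, ...]) = [-4, -1.0000+1.7321i, -1.0000-1.7321i]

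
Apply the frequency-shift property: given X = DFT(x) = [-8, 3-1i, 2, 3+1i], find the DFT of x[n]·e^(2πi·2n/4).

Modulation property: DFT(ω_4^(-2n)·x[n]) = X[(k-2) mod 4], so circularly shift X by 2 positions.

X[k-2] = [2, 3+1i, -8, 3-1i]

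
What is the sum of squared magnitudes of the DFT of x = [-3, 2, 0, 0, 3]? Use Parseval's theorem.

Parseval: Σ|x[n]|² = (1/N)Σ|X[k]|², so Σ|X[k]|² = N·Σ|x[n]|² = 5·22.0000

Σ|X[k]|² = N·Σ|x[n]|² = 5·22.0000 = 110.0000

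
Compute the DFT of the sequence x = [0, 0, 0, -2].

X[k] = Σ(n=0 to 3) x[n] · ω_4^(nk)
where ω_4 = e^(-2πi/4)

Computing each X[k]:
X[0] = -2
X[1] = -2i
X[2] = 2
X[3] = 2i

X = [-2, -2i, 2, 2i]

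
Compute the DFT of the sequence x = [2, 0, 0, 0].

X[k] = Σ(n=0 to 3) x[n] · ω_4^(nk)
where ω_4 = e^(-2πi/4)

Computing each X[k]:
X[0] = 2
X[1] = 2
X[2] = 2
X[3] = 2

X = [2, 2, 2, 2]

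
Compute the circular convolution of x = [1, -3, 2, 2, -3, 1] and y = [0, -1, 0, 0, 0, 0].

(x ⊛ y)[n] = Σ(m=0 to 5) x[m] · y[(n-m) mod 6]

Computing each output sample:
(x ⊛ y)[0] = -1
(x ⊛ y)[1] = -1
(x ⊛ y)[2] = 3
(x ⊛ y)[3] = -2
(x ⊛ y)[4] = -2
(x ⊛ y)[5] = 3

x ⊛ y = [-1, -1, 3, -2, -2, 3]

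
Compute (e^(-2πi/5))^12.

Since ω_5^5 = 1, powers reduce modulo 5.
12 mod 5 = 2
So ω_5^12 = ω_5^2 = e^(-2πi·2/5)

ω_5^12 = ω_5^2 = -0.8090-0.5878i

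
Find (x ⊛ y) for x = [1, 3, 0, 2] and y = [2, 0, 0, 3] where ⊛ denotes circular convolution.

(x ⊛ y)[n] = Σ(m=0 to 3) x[m] · y[(n-m) mod 4]

Computing each output sample:
(x ⊛ y)[0] = 11
(x ⊛ y)[1] = 6
(x ⊛ y)[2] = 6
(x ⊛ y)[3] = 7

x ⊛ y = [11, 6, 6, 7]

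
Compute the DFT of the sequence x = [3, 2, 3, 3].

X[k] = Σ(n=0 to 3) x[n] · ω_4^(nk)
where ω_4 = e^(-2πi/4)

Computing each X[k]:
X[0] = 11
X[1] = 1i
X[2] = 1
X[3] = -1i

X = [11, 1i, 1, -1i]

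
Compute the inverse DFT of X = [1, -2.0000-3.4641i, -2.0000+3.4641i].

x[n] = (1/3) Σ(k=0 to 2) X[k] · e^(2πikn/3)

Computing each x[n]:
x[0] = -1
x[1] = 3
x[2] = -1

x = [-1, 3, -1]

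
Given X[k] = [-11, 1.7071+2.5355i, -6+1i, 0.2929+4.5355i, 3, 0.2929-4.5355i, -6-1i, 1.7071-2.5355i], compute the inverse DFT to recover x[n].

x[n] = (1/8) Σ(k=0 to 7) X[k] · e^(2πikn/8)

Computing each x[n]:
x[0] = -2
x[1] = -3
x[2] = 1
x[3] = -3
x[4] = -3
x[5] = -1
x[6] = 0
x[7] = 0

x = [-2, -3, 1, -3, -3, -1, 0, 0]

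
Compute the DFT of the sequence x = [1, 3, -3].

X[k] = Σ(n=0 to 2) x[n] · ω_3^(nk)
where ω_3 = e^(-2πi/3)

Computing each X[k]:
X[0] = 1
X[1] = 1.0000-5.1962i
X[2] = 1.0000+5.1962i

X = [1, 1.0000-5.1962i, 1.0000+5.1962i]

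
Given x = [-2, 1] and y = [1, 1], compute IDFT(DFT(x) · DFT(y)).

(x ⊛ y)[n] = Σ(m=0 to 1) x[m] · y[(n-m) mod 2]

Computing each output sample:
(x ⊛ y)[0] = -1
(x ⊛ y)[1] = -1

x ⊛ y = [-1, -1]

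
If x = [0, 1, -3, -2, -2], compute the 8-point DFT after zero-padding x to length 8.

Original 5-point DFT: [-6, 3.7361-2.2654i, -0.7361-2.7144i, -0.7361+2.7144i, 3.7361+2.2654i]
Zero-padded 8-point DFT provides frequency interpolation.

DFT_8([x, 0, ...]) = [-6, 4.1213+3.7071i, 1-3i, -0.1213-2.2929i, -4, -0.1213+2.2929i, 1+3i, 4.1213-3.7071i]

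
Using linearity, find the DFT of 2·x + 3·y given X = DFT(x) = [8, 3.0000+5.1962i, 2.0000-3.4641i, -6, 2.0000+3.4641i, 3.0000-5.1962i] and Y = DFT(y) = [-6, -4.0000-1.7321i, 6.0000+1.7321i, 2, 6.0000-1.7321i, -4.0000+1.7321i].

By linearity: DFT(2x + 3y) = 2·DFT(x) + 3·DFT(y)
= 2·[8, 3.0000+5.1962i, 2.0000-3.4641i, -6, 2.0000+3.4641i, 3.0000-5.1962i] + 3·[-6, -4.0000-1.7321i, 6.0000+1.7321i, 2, 6.0000-1.7321i, -4.0000+1.7321i]

Computing element-wise:
Z[0] = 2·(8) + 3·(-6) = -2
Z[1] = 2·(3.0000+5.1962i) + 3·(-4.0000-1.7321i) = -6.0000+5.1961i
Z[2] = 2·(2.0000-3.4641i) + 3·(6.0000+1.7321i) = 22.0000-1.7319i
Z[3] = 2·(-6) + 3·(2) = -6
Z[4] = 2·(2.0000+3.4641i) + 3·(6.0000-1.7321i) = 22.0000+1.7319i
Z[5] = 2·(3.0000-5.1962i) + 3·(-4.0000+1.7321i) = -6.0000-5.1961i

DFT(2x + 3y) = 2·X + 3·Y = [-2, -6.0000+5.1961i, 22.0000-1.7319i, -6, 22.0000+1.7319i, -6.0000-5.1961i]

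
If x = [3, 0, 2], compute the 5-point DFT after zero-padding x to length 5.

Original 3-point DFT: [5, 2.0000+1.7321i, 2.0000-1.7321i]
Zero-padded 5-point DFT provides frequency interpolation.

DFT_5([x, 0, ...]) = [5, 1.3820-1.1756i, 3.6180+1.9021i, 3.6180-1.9021i, 1.3820+1.1756i]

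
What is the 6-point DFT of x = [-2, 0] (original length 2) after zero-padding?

Original 2-point DFT: [-2, -2]
Zero-padded 6-point DFT provides frequency interpolation.

DFT_6([x, 0, ...]) = [-2, -2, -2, -2, -2, -2]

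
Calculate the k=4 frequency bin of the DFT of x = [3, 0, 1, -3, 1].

X[4] = Σ(n=0 to 4) x[n] · ω_5^(4n) where ω_5 = e^(-2πi/5)
= (3)·ω_5^0 + (0)·ω_5^4 + (1)·ω_5^8 + (-3)·ω_5^12 + (1)·ω_5^16

X[4] = 4.9271+1.4001i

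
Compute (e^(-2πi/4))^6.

Since ω_4^4 = 1, powers reduce modulo 4.
6 mod 4 = 2
So ω_4^6 = ω_4^2 = e^(-2πi·2/4)

ω_4^6 = ω_4^2 = -1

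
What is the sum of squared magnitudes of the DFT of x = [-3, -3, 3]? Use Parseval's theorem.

Parseval: Σ|x[n]|² = (1/N)Σ|X[k]|², so Σ|X[k]|² = N·Σ|x[n]|² = 3·27.0000

Σ|X[k]|² = N·Σ|x[n]|² = 3·27.0000 = 81.0000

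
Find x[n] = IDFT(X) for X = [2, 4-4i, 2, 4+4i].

x[n] = (1/4) Σ(k=0 to 3) X[k] · e^(2πikn/4)

Computing each x[n]:
x[0] = 3
x[1] = 2
x[2] = -1
x[3] = -2

x = [3, 2, -1, -2]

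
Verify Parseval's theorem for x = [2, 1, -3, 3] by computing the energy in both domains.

Time domain:
Σ|x[n]|² = |2|² + |1|² + |-3|² + |3|² = 23.0000

Frequency domain:
(1/4)Σ|X[k]|² = (1/4)(|3|² + |5+2i|² + |-5|² + |5-2i|²) = (1/4)·92.0000 = 23.0000

Both sides agree, confirming Parseval's theorem.

Σ|x[n]|² = (1/N)Σ|X[k]|² = 23.0000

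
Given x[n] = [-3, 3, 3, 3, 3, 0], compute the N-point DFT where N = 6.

X[k] = Σ(n=0 to 5) x[n] · ω_6^(nk)
where ω_6 = e^(-2πi/6)

Computing each X[k]:
X[0] = 9
X[1] = -7.5000-2.5981i
X[2] = -4.5000-2.5981i
X[3] = -3
X[4] = -4.5000+2.5981i
X[5] = -7.5000+2.5981i

X = [9, -7.5000-2.5981i, -4.5000-2.5981i, -3, -4.5000+2.5981i, -7.5000+2.5981i]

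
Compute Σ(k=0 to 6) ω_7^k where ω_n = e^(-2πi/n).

Sum of all nth roots of unity equals 0 for n > 1 (geometric series with r ≠ 1).

0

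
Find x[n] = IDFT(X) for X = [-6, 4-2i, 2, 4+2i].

x[n] = (1/4) Σ(k=0 to 3) X[k] · e^(2πikn/4)

Computing each x[n]:
x[0] = 1
x[1] = -1
x[2] = -3
x[3] = -3

x = [1, -1, -3, -3]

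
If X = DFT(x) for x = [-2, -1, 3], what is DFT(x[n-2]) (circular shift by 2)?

Time shift by 2: X_shifted[k] = ω_3^(2k) · X[k]
Shifted x = [-1, 3, -2]

DFT(x[n-2]) = [0, -1.5000-4.3301i, -1.5000+4.3301i]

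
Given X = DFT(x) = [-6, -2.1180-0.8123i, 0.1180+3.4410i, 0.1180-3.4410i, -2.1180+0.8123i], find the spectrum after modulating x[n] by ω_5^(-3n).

Modulation property: DFT(ω_5^(-3n)·x[n]) = X[(k-3) mod 5], so circularly shift X by 3 positions.

X[k-3] = [0.1180+3.4410i, 0.1180-3.4410i, -2.1180+0.8123i, -6, -2.1180-0.8123i]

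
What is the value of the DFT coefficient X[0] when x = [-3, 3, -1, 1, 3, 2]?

X[0] = Σ(n=0 to 5) x[n] · ω_6^0 = Σ x[n]
= (-3) + (3) + (-1) + (1) + (3) + (2)

X[0] = 5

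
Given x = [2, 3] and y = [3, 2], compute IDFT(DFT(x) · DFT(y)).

(x ⊛ y)[n] = Σ(m=0 to 1) x[m] · y[(n-m) mod 2]

Computing each output sample:
(x ⊛ y)[0] = 12
(x ⊛ y)[1] = 13

x ⊛ y = [12, 13]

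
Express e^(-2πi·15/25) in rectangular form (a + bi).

ω_25^15 = e^(-2πi·15/25)
= cos(-2π·15/25) + i·sin(-2π·15/25)
= cos(-30π/25) + i·sin(-30π/25)

ω_25^15 = cos(-30π/25) + i·sin(-30π/25) = -0.8090+0.5878i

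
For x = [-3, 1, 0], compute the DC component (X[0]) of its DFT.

X[0] = Σ(n=0 to 2) x[n] · ω_3^0 = Σ x[n]
= (-3) + (1) + (0)

X[0] = -2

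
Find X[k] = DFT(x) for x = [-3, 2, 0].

X[k] = Σ(n=0 to 2) x[n] · ω_3^(nk)
where ω_3 = e^(-2πi/3)

Computing each X[k]:
X[0] = -1
X[1] = -4.0000-1.7321i
X[2] = -4.0000+1.7321i

X = [-1, -4.0000-1.7321i, -4.0000+1.7321i]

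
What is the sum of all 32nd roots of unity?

Sum of all nth roots of unity equals 0 for n > 1 (geometric series with r ≠ 1).

0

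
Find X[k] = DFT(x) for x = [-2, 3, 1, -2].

X[k] = Σ(n=0 to 3) x[n] · ω_4^(nk)
where ω_4 = e^(-2πi/4)

Computing each X[k]:
X[0] = 0
X[1] = -3-5i
X[2] = -2
X[3] = -3+5i

X = [0, -3-5i, -2, -3+5i]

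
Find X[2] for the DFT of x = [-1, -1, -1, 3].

X[2] = Σ(n=0 to 3) x[n] · ω_4^(2n) where ω_4 = e^(-2πi/4)
= (-1)·ω_4^0 + (-1)·ω_4^2 + (-1)·ω_4^4 + (3)·ω_4^6

X[2] = -4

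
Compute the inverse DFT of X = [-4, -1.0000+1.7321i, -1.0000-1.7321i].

x[n] = (1/3) Σ(k=0 to 2) X[k] · e^(2πikn/3)

Computing each x[n]:
x[0] = -2
x[1] = -2
x[2] = 0

x = [-2, -2, 0]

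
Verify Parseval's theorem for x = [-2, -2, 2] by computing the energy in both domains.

Time domain:
Σ|x[n]|² = |-2|² + |-2|² + |2|² = 12.0000

Frequency domain:
(1/3)Σ|X[k]|² = (1/3)(|-2|² + |-2.0000+3.4641i|² + |-2.0000-3.4641i|²) = (1/3)·36.0000 = 12.0000

Both sides agree, confirming Parseval's theorem.

Σ|x[n]|² = (1/N)Σ|X[k]|² = 12.0000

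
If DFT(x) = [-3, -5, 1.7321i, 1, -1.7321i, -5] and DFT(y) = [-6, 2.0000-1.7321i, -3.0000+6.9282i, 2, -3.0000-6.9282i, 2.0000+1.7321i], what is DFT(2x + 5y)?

By linearity: DFT(2x + 5y) = 2·DFT(x) + 5·DFT(y)
= 2·[-3, -5, 1.7321i, 1, -1.7321i, -5] + 5·[-6, 2.0000-1.7321i, -3.0000+6.9282i, 2, -3.0000-6.9282i, 2.0000+1.7321i]

Computing element-wise:
Z[0] = 2·(-3) + 5·(-6) = -36
Z[1] = 2·(-5) + 5·(2.0000-1.7321i) = -8.6605i
Z[2] = 2·(1.7321i) + 5·(-3.0000+6.9282i) = -15.0000+38.1052i
Z[3] = 2·(1) + 5·(2) = 12
Z[4] = 2·(-1.7321i) + 5·(-3.0000-6.9282i) = -15.0000-38.1052i
Z[5] = 2·(-5) + 5·(2.0000+1.7321i) = 8.6605i

DFT(2x + 5y) = 2·X + 5·Y = [-36, -8.6605i, -15.0000+38.1052i, 12, -15.0000-38.1052i, 8.6605i]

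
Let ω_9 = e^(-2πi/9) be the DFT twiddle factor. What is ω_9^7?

ω_9^7 = e^(-2πi·7/9)
= cos(-2π·7/9) + i·sin(-2π·7/9)
= cos(-14π/9) + i·sin(-14π/9)

ω_9^7 = cos(-14π/9) + i·sin(-14π/9) = 0.1736+0.9848i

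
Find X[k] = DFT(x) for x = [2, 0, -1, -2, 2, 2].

X[k] = Σ(n=0 to 5) x[n] · ω_6^(nk)
where ω_6 = e^(-2πi/6)

Computing each X[k]:
X[0] = 3
X[1] = 4.5000+4.3301i
X[2] = -1.5000-0.8660i
X[3] = 3
X[4] = -1.5000+0.8660i
X[5] = 4.5000-4.3301i

X = [3, 4.5000+4.3301i, -1.5000-0.8660i, 3, -1.5000+0.8660i, 4.5000-4.3301i]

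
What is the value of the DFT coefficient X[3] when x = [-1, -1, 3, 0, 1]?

X[3] = Σ(n=0 to 4) x[n] · ω_5^(3n) where ω_5 = e^(-2πi/5)
= (-1)·ω_5^0 + (-1)·ω_5^3 + (3)·ω_5^6 + (0)·ω_5^9 + (1)·ω_5^12

X[3] = -0.0729-4.0287i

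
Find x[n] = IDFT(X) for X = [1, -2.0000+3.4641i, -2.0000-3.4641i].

x[n] = (1/3) Σ(k=0 to 2) X[k] · e^(2πikn/3)

Computing each x[n]:
x[0] = -1
x[1] = -1
x[2] = 3

x = [-1, -1, 3]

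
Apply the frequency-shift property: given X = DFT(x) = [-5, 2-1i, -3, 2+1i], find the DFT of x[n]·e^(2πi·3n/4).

Modulation property: DFT(ω_4^(-3n)·x[n]) = X[(k-3) mod 4], so circularly shift X by 3 positions.

X[k-3] = [2-1i, -3, 2+1i, -5]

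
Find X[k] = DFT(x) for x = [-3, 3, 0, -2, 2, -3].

X[k] = Σ(n=0 to 5) x[n] · ω_6^(nk)
where ω_6 = e^(-2πi/6)

Computing each X[k]:
X[0] = -3
X[1] = -2.0000-3.4641i
X[2] = -6.0000-6.9282i
X[3] = 1
X[4] = -6.0000+6.9282i
X[5] = -2.0000+3.4641i

X = [-3, -2.0000-3.4641i, -6.0000-6.9282i, 1, -6.0000+6.9282i, -2.0000+3.4641i]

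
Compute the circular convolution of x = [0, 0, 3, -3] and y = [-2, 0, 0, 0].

(x ⊛ y)[n] = Σ(m=0 to 3) x[m] · y[(n-m) mod 4]

Computing each output sample:
(x ⊛ y)[0] = 0
(x ⊛ y)[1] = 0
(x ⊛ y)[2] = -6
(x ⊛ y)[3] = 6

x ⊛ y = [0, 0, -6, 6]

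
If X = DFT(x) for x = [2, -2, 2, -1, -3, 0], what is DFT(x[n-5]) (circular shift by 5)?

Time shift by 5: X_shifted[k] = ω_6^(5k) · X[k]
Shifted x = [-2, 2, -1, -3, 0, 2]

DFT(x[n-5]) = [-2, 3.5000+0.8660i, -6.5000-0.8660i, -4, -6.5000+0.8660i, 3.5000-0.8660i]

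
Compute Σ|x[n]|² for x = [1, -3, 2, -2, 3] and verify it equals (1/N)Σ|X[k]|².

Time domain:
Σ|x[n]|² = |1|² + |-3|² + |2|² + |-2|² + |3|² = 27.0000

Frequency domain:
(1/5)Σ|X[k]|² = (1/5)(|1|² + |1.0000+3.3552i|² + |1.0000+7.3309i|² + |1.0000-7.3309i|² + |1.0000-3.3552i|²) = (1/5)·135.0000 = 27.0000

Both sides agree, confirming Parseval's theorem.

Σ|x[n]|² = (1/N)Σ|X[k]|² = 27.0000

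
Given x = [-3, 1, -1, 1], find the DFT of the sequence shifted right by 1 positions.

Time shift by 1: X_shifted[k] = ω_4^(1k) · X[k]
Shifted x = [1, -3, 1, -1]

DFT(x[n-1]) = [-2, 2i, 6, -2i]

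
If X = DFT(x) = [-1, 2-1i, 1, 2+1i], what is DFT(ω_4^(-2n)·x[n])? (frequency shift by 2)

Modulation property: DFT(ω_4^(-2n)·x[n]) = X[(k-2) mod 4], so circularly shift X by 2 positions.

X[k-2] = [1, 2+1i, -1, 2-1i]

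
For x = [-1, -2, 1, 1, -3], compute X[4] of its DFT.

X[4] = Σ(n=0 to 4) x[n] · ω_5^(4n) where ω_5 = e^(-2πi/5)
= (-1)·ω_5^0 + (-2)·ω_5^4 + (1)·ω_5^8 + (1)·ω_5^12 + (-3)·ω_5^16

X[4] = -4.1631+0.9511i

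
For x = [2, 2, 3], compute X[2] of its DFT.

X[2] = Σ(n=0 to 2) x[n] · ω_3^(2n) where ω_3 = e^(-2πi/3)
= (2)·ω_3^0 + (2)·ω_3^2 + (3)·ω_3^4

X[2] = -0.5000-0.8660i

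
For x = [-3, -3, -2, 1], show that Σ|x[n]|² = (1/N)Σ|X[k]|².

Time domain:
Σ|x[n]|² = |-3|² + |-3|² + |-2|² + |1|² = 23.0000

Frequency domain:
(1/4)Σ|X[k]|² = (1/4)(|-7|² + |-1+4i|² + |-3|² + |-1-4i|²) = (1/4)·92.0000 = 23.0000

Both sides agree, confirming Parseval's theorem.

Σ|x[n]|² = (1/N)Σ|X[k]|² = 23.0000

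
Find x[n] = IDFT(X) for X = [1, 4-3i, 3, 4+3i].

x[n] = (1/4) Σ(k=0 to 3) X[k] · e^(2πikn/4)

Computing each x[n]:
x[0] = 3
x[1] = 1
x[2] = -1
x[3] = -2

x = [3, 1, -1, -2]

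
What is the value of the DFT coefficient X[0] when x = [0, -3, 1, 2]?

X[0] = Σ(n=0 to 3) x[n] · ω_4^0 = Σ x[n]
= (0) + (-3) + (1) + (2)

X[0] = 0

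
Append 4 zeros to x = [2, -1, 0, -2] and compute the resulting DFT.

Original 4-point DFT: [-1, 2-1i, 5, 2+1i]
Zero-padded 8-point DFT provides frequency interpolation.

DFT_8([x, 0, ...]) = [-1, 2.7071+2.1213i, 2-1i, 1.2929+2.1213i, 5, 1.2929-2.1213i, 2+1i, 2.7071-2.1213i]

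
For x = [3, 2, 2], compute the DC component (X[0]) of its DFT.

X[0] = Σ(n=0 to 2) x[n] · ω_3^0 = Σ x[n]
= (3) + (2) + (2)

X[0] = 7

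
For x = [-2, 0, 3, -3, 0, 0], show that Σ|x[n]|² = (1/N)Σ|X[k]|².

Time domain:
Σ|x[n]|² = |-2|² + |0|² + |3|² + |-3|² + |0|² + |0|² = 22.0000

Frequency domain:
(1/6)Σ|X[k]|² = (1/6)(|-2|² + |-0.5000-2.5981i|² + |-6.5000+2.5981i|² + |4|² + |-6.5000-2.5981i|² + |-0.5000+2.5981i|²) = (1/6)·132.0000 = 22.0000

Both sides agree, confirming Parseval's theorem.

Σ|x[n]|² = (1/N)Σ|X[k]|² = 22.0000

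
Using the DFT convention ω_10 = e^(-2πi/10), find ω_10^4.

ω_10^4 = e^(-2πi·4/10)
= cos(-2π·4/10) + i·sin(-2π·4/10)
= cos(-8π/10) + i·sin(-8π/10)

ω_10^4 = cos(-8π/10) + i·sin(-8π/10) = -0.8090-0.5878i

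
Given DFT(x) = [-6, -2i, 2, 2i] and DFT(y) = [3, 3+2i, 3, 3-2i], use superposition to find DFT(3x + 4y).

By linearity: DFT(3x + 4y) = 3·DFT(x) + 4·DFT(y)
= 3·[-6, -2i, 2, 2i] + 4·[3, 3+2i, 3, 3-2i]

Computing element-wise:
Z[0] = 3·(-6) + 4·(3) = -6
Z[1] = 3·(-2i) + 4·(3+2i) = 12+2i
Z[2] = 3·(2) + 4·(3) = 18
Z[3] = 3·(2i) + 4·(3-2i) = 12-2i

DFT(3x + 4y) = 3·X + 4·Y = [-6, 12+2i, 18, 12-2i]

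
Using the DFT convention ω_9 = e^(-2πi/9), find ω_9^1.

ω_9^1 = e^(-2πi·1/9)
= cos(-2π·1/9) + i·sin(-2π·1/9)
= cos(-2π/9) + i·sin(-2π/9)

ω_9^1 = cos(-2π/9) + i·sin(-2π/9) = 0.7660-0.6428i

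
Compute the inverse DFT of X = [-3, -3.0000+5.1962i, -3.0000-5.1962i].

x[n] = (1/3) Σ(k=0 to 2) X[k] · e^(2πikn/3)

Computing each x[n]:
x[0] = -3
x[1] = -3
x[2] = 3

x = [-3, -3, 3]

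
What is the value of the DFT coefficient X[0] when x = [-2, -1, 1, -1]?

X[0] = Σ(n=0 to 3) x[n] · ω_4^0 = Σ x[n]
= (-2) + (-1) + (1) + (-1)

X[0] = -3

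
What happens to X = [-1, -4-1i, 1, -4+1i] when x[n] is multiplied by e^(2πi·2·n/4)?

Modulation property: DFT(ω_4^(-2n)·x[n]) = X[(k-2) mod 4], so circularly shift X by 2 positions.

X[k-2] = [1, -4+1i, -1, -4-1i]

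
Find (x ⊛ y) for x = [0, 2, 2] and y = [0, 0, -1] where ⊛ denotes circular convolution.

(x ⊛ y)[n] = Σ(m=0 to 2) x[m] · y[(n-m) mod 3]

Computing each output sample:
(x ⊛ y)[0] = -2
(x ⊛ y)[1] = -2
(x ⊛ y)[2] = 0

x ⊛ y = [-2, -2, 0]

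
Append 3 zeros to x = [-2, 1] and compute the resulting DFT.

Original 2-point DFT: [-1, -3]
Zero-padded 5-point DFT provides frequency interpolation.

DFT_5([x, 0, ...]) = [-1, -1.6910-0.9511i, -2.8090-0.5878i, -2.8090+0.5878i, -1.6910+0.9511i]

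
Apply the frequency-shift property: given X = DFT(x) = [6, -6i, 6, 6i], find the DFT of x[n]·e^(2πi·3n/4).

Modulation property: DFT(ω_4^(-3n)·x[n]) = X[(k-3) mod 4], so circularly shift X by 3 positions.

X[k-3] = [-6i, 6, 6i, 6]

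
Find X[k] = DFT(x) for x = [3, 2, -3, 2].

X[k] = Σ(n=0 to 3) x[n] · ω_4^(nk)
where ω_4 = e^(-2πi/4)

Computing each X[k]:
X[0] = 4
X[1] = 6
X[2] = -4
X[3] = 6

X = [4, 6, -4, 6]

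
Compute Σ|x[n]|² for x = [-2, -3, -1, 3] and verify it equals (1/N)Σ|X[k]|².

Time domain:
Σ|x[n]|² = |-2|² + |-3|² + |-1|² + |3|² = 23.0000

Frequency domain:
(1/4)Σ|X[k]|² = (1/4)(|-3|² + |-1+6i|² + |-3|² + |-1-6i|²) = (1/4)·92.0000 = 23.0000

Both sides agree, confirming Parseval's theorem.

Σ|x[n]|² = (1/N)Σ|X[k]|² = 23.0000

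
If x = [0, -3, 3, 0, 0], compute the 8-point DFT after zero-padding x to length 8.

Original 5-point DFT: [0, -3.3541+1.0898i, 3.3541+4.6165i, 3.3541-4.6165i, -3.3541-1.0898i]
Zero-padded 8-point DFT provides frequency interpolation.

DFT_8([x, 0, ...]) = [0, -2.1213-0.8787i, -3+3i, 2.1213+5.1213i, 6, 2.1213-5.1213i, -3-3i, -2.1213+0.8787i]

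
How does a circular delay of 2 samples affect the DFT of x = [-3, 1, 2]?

Time shift by 2: X_shifted[k] = ω_3^(2k) · X[k]
Shifted x = [1, 2, -3]

DFT(x[n-2]) = [0, 1.5000-4.3301i, 1.5000+4.3301i]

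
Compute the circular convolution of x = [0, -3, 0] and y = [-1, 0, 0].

(x ⊛ y)[n] = Σ(m=0 to 2) x[m] · y[(n-m) mod 3]

Computing each output sample:
(x ⊛ y)[0] = 0
(x ⊛ y)[1] = 3
(x ⊛ y)[2] = 0

x ⊛ y = [0, 3, 0]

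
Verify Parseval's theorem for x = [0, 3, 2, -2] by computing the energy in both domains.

Time domain:
Σ|x[n]|² = |0|² + |3|² + |2|² + |-2|² = 17.0000

Frequency domain:
(1/4)Σ|X[k]|² = (1/4)(|3|² + |-2-5i|² + |1|² + |-2+5i|²) = (1/4)·68.0000 = 17.0000

Both sides agree, confirming Parseval's theorem.

Σ|x[n]|² = (1/N)Σ|X[k]|² = 17.0000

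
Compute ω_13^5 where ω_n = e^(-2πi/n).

ω_13^5 = e^(-2πi·5/13)
= cos(-2π·5/13) + i·sin(-2π·5/13)
= cos(-10π/13) + i·sin(-10π/13)

ω_13^5 = cos(-10π/13) + i·sin(-10π/13) = -0.7485-0.6631i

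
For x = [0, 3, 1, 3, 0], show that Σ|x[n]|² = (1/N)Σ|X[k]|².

Time domain:
Σ|x[n]|² = |0|² + |3|² + |1|² + |3|² + |0|² = 19.0000

Frequency domain:
(1/5)Σ|X[k]|² = (1/5)(|7|² + |-2.3090-1.6776i|² + |-1.1910-3.6655i|² + |-1.1910+3.6655i|² + |-2.3090+1.6776i|²) = (1/5)·95.0000 = 19.0000

Both sides agree, confirming Parseval's theorem.

Σ|x[n]|² = (1/N)Σ|X[k]|² = 19.0000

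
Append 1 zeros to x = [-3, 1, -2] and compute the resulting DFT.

Original 3-point DFT: [-4, -2.5000-2.5981i, -2.5000+2.5981i]
Zero-padded 4-point DFT provides frequency interpolation.

DFT_4([x, 0, ...]) = [-4, -1-1i, -6, -1+1i]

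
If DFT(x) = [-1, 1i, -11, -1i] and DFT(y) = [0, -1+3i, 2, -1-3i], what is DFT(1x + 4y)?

By linearity: DFT(1x + 4y) = 1·DFT(x) + 4·DFT(y)
= 1·[-1, 1i, -11, -1i] + 4·[0, -1+3i, 2, -1-3i]

Computing element-wise:
Z[0] = 1·(-1) + 4·(0) = -1
Z[1] = 1·(1i) + 4·(-1+3i) = -4+13i
Z[2] = 1·(-11) + 4·(2) = -3
Z[3] = 1·(-1i) + 4·(-1-3i) = -4-13i

DFT(1x + 4y) = 1·X + 4·Y = [-1, -4+13i, -3, -4-13i]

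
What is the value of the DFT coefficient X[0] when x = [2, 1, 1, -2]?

X[0] = Σ(n=0 to 3) x[n] · ω_4^0 = Σ x[n]
= (2) + (1) + (1) + (-2)

X[0] = 2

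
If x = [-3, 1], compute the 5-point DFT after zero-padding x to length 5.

Original 2-point DFT: [-2, -4]
Zero-padded 5-point DFT provides frequency interpolation.

DFT_5([x, 0, ...]) = [-2, -2.6910-0.9511i, -3.8090-0.5878i, -3.8090+0.5878i, -2.6910+0.9511i]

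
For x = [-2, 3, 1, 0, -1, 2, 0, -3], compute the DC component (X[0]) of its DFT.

X[0] = Σ(n=0 to 7) x[n] · ω_8^0 = Σ x[n]
= (-2) + (3) + (1) + (0) + (-1) + (2) + (0) + (-3)

X[0] = 0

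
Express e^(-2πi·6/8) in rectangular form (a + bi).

ω_8^6 = e^(-2πi·6/8)
= cos(-2π·6/8) + i·sin(-2π·6/8)
= cos(-12π/8) + i·sin(-12π/8)

ω_8^6 = cos(-12π/8) + i·sin(-12π/8) = 1i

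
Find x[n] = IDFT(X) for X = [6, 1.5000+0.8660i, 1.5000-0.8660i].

x[n] = (1/3) Σ(k=0 to 2) X[k] · e^(2πikn/3)

Computing each x[n]:
x[0] = 3
x[1] = 1
x[2] = 2

x = [3, 1, 2]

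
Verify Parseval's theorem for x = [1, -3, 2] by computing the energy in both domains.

Time domain:
Σ|x[n]|² = |1|² + |-3|² + |2|² = 14.0000

Frequency domain:
(1/3)Σ|X[k]|² = (1/3)(|0|² + |1.5000+4.3301i|² + |1.5000-4.3301i|²) = (1/3)·42.0000 = 14.0000

Both sides agree, confirming Parseval's theorem.

Σ|x[n]|² = (1/N)Σ|X[k]|² = 14.0000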